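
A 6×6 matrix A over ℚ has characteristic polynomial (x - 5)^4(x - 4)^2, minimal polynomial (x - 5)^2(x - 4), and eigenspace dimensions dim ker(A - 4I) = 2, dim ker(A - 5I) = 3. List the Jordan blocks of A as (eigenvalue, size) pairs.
λ = 4: algebraic multiplicity 2 (exponent in χ_A), largest block size 1 (exponent in m_A), 2 blocks (geometric multiplicity). These force block sizes [1, 1].
λ = 5: algebraic multiplicity 4 (exponent in χ_A), largest block size 2 (exponent in m_A), 3 blocks (geometric multiplicity). These force block sizes [2, 1, 1].

Jordan blocks: (4, 1), (4, 1), (5, 2), (5, 1), (5, 1)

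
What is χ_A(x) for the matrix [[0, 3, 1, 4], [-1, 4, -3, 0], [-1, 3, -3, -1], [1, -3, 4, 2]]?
xI - A = [[x, -3, -1, -4], [1, x - 4, 3, 0], [1, -3, x + 3, 1], [-1, 3, -4, x - 2]].

Expanding det(xI - A) along the first row:
det(xI - A) = + (x)·det([[x - 4, 3, 0], [-3, x + 3, 1], [3, -4, x - 2]]) - (-3)·det([[1, 3, 0], [1, x + 3, 1], [-1, -4, x - 2]]) + (-1)·det([[1, x - 4, 0], [1, -3, 1], [-1, 3, x - 2]]) - (-4)·det([[1, x - 4, 3], [1, -3, x + 3], [-1, 3, -4]]).

Evaluating gives χ_A(x) = x^4 - 3x^3 + 3x^2 - x = x(x - 1)^3.

χ_A(x) = x(x - 1)^3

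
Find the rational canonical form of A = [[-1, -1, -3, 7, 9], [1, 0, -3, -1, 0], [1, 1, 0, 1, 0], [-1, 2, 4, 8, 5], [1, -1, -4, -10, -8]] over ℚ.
The invariant factors of A (the non-unit diagonal entries of the Smith normal form of xI - A over ℚ[x]) are (x - 3)(x + 4)(x^3 + x - 1), each dividing the next. The characteristic polynomial is their product, (x - 3)(x + 4)(x^3 + x - 1).

The rational canonical form is the block-diagonal matrix of companion matrices C(f_i):
R = [[0, 0, 0, 0, -12], [1, 0, 0, 0, 13], [0, 1, 0, 0, 0], [0, 0, 1, 0, 11], [0, 0, 0, 1, -1]].

Note the characteristic polynomial does not split into linear factors over ℚ, so A has no Jordan form over ℚ; the rational canonical form exists over any field.

R = [[0, 0, 0, 0, -12], [1, 0, 0, 0, 13], [0, 1, 0, 0, 0], [0, 0, 1, 0, 11], [0, 0, 0, 1, -1]]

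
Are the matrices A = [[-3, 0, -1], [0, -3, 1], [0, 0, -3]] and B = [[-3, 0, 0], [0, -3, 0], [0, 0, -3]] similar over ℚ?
Both have characteristic polynomial (x + 3)^3, but the minimal polynomial of A is (x + 3)^2 while the minimal polynomial of B is x + 3. The minimal polynomial is a similarity invariant, so A and B are not similar.

No.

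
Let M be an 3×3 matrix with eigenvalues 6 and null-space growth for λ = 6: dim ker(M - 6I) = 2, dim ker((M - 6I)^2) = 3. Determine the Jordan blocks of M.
λ = 6: successive nullity increments [2, 1] count blocks of size ≥ k; block sizes are [2, 1].

Jordan blocks: (6, 2), (6, 1)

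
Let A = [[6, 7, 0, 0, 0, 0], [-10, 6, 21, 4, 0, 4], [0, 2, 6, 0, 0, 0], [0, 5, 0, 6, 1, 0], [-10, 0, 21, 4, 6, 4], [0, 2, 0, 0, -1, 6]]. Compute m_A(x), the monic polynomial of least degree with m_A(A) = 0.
The characteristic polynomial factors as (x - 6)^6. The minimal polynomial is ∏(x - λ)^{k_λ} where k_λ is the size of the largest Jordan block at λ.

For λ = 6: rank(A - 6I) = 3, and the largest Jordan block has size 3 (the smallest k with rank((A - 6I)^k) = rank((A - 6I)^(k+1))).

So m_A(x) = (x - 6)^3.

m_A(x) = (x - 6)^3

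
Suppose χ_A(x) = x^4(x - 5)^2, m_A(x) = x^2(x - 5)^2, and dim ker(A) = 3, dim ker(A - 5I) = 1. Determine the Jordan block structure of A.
λ = 0: algebraic multiplicity 4 (exponent in χ_A), largest block size 2 (exponent in m_A), 3 blocks (geometric multiplicity). These force block sizes [2, 1, 1].
λ = 5: algebraic multiplicity 2 (exponent in χ_A), largest block size 2 (exponent in m_A), 1 block (geometric multiplicity). This forces block sizes [2].

Jordan blocks: (0, 2), (0, 1), (0, 1), (5, 2)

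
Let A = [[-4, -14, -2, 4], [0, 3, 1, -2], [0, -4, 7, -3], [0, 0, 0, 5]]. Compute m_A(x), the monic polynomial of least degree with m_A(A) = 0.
The characteristic polynomial factors as (x - 5)^3(x + 4). The minimal polynomial is ∏(x - λ)^{k_λ} where k_λ is the size of the largest Jordan block at λ.

For λ = -4: rank(A + 4I) = 3, and the largest Jordan block has size 1 (the smallest k with rank((A + 4I)^k) = rank((A + 4I)^(k+1))).
For λ = 5: rank(A - 5I) = 3, and the largest Jordan block has size 3 (the smallest k with rank((A - 5I)^k) = rank((A - 5I)^(k+1))).

So m_A(x) = (x - 5)^3(x + 4).

m_A(x) = (x - 5)^3(x + 4)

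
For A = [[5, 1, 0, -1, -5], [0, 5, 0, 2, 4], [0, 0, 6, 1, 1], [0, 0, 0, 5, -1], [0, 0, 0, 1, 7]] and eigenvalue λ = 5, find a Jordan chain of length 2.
v_1 = [[0, 1, 0, 0, 0]]^T, v_2 = [[1, 0, 0, 0, 0]]^T

We seek v_1 ∈ ker((A - 5I)^2) \ ker(A - 5I), then set v_{i+1} = (A - 5I) v_i.

One such chain is v_1 = [[0, 1, 0, 0, 0]]^T, v_2 = [[1, 0, 0, 0, 0]]^T. Check: (A - 5I) v_2 = [[0, 0, 0, 0, 0]]^T = 0.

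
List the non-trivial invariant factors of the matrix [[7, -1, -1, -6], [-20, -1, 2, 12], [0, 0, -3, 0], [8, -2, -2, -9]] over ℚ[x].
The Jordan structure of A has elementary divisors (x + 3)^2, (x + 3), (x - 3). Arranging the block sizes at each eigenvalue in decreasing order and taking row products gives the invariant factors.

Invariant factors (smallest first, each dividing the next): x + 3, (x - 3)(x + 3)^2.

Check: the last factor (x - 3)(x + 3)^2 is the minimal polynomial, and the product (x - 3)(x + 3)^3 is the characteristic polynomial.

x + 3, (x - 3)(x + 3)^2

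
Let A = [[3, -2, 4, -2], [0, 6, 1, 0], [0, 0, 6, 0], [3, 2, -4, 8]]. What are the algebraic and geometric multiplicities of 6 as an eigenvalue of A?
algebraic multiplicity 3, geometric multiplicity 2

The characteristic polynomial is (x - 6)^3(x - 5), so the factor x - 6 appears with exponent 3: the algebraic multiplicity is 3.

rank(A - 6I) = 2, so the eigenspace has dimension 4 - 2 = 2: the geometric multiplicity is 2.

Since 2 < 3, A is not diagonalizable.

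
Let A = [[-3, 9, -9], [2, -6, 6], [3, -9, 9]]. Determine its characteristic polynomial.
xI - A = [[x + 3, -9, 9], [-2, x + 6, -6], [-3, 9, x - 9]].

Expanding det(xI - A) along the first row:
det(xI - A) = + (x + 3)·det([[x + 6, -6], [9, x - 9]]) - (-9)·det([[-2, -6], [-3, x - 9]]) + (9)·det([[-2, x + 6], [-3, 9]]).

Evaluating gives χ_A(x) = x^3.

χ_A(x) = x^3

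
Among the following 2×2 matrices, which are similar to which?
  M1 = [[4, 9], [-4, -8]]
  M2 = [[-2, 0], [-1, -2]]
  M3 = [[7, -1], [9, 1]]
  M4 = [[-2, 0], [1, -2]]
2 classes: {M1, M2, M4}, {M3}

Characteristic polynomials: χ_{M1} = (x + 2)^2, χ_{M2} = (x + 2)^2, χ_{M3} = (x - 4)^2, χ_{M4} = (x + 2)^2.

{M1, M2, M4}: invariant factors (x + 2)^2.

{M3}: invariant factors (x - 4)^2.

Matrices are similar if and only if their invariant-factor lists agree; the partition into similarity classes is {M1, M2, M4}, {M3}.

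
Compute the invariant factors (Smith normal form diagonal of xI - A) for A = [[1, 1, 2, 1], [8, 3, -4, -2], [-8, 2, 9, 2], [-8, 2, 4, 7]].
The Jordan structure of A has elementary divisors (x - 5)^2, (x - 5), (x - 5). Arranging the block sizes at each eigenvalue in decreasing order and taking row products gives the invariant factors.

Invariant factors (smallest first, each dividing the next): x - 5, x - 5, (x - 5)^2.

Check: the last factor (x - 5)^2 is the minimal polynomial, and the product (x - 5)^4 is the characteristic polynomial.

x - 5, x - 5, (x - 5)^2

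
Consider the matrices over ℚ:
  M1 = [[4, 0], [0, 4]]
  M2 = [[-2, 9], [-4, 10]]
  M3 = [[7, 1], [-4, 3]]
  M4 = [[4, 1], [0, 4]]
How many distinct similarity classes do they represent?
3 classes: {M1}, {M2, M4}, {M3}

Characteristic polynomials: χ_{M1} = (x - 4)^2, χ_{M2} = (x - 4)^2, χ_{M3} = (x - 5)^2, χ_{M4} = (x - 4)^2.

{M1}: invariant factors x - 4, x - 4.

{M2, M4}: invariant factors (x - 4)^2.

{M3}: invariant factors (x - 5)^2.

Matrices are similar if and only if their invariant-factor lists agree; the partition into similarity classes is {M1}, {M2, M4}, {M3}.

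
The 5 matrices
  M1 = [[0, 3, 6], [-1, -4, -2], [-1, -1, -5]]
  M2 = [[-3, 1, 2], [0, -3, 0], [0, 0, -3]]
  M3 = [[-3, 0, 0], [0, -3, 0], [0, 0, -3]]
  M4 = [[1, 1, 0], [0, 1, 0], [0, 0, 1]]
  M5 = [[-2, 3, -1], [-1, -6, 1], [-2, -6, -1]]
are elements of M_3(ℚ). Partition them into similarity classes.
3 classes: {M1, M2, M5}, {M3}, {M4}

Characteristic polynomials: χ_{M1} = (x + 3)^3, χ_{M2} = (x + 3)^3, χ_{M3} = (x + 3)^3, χ_{M4} = (x - 1)^3, χ_{M5} = (x + 3)^3.

{M1, M2, M5}: invariant factors x + 3, (x + 3)^2.

{M3}: invariant factors x + 3, x + 3, x + 3.

{M4}: invariant factors x - 1, (x - 1)^2.

Matrices are similar if and only if their invariant-factor lists agree; the partition into similarity classes is {M1, M2, M5}, {M3}, {M4}.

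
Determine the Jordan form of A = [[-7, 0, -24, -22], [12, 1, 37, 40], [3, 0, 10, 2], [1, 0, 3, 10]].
The characteristic polynomial is det(xI - A) = (x - 6)^2(x - 1)^2, so the eigenvalues are 1 (algebraic multiplicity 2), 6 (algebraic multiplicity 2).

For λ = 1: rank(A - I) = 3, rank((A - I)^2) = 2. The eigenspace has dimension 4 - 3 = 1, so there is 1 Jordan block; the rank sequence gives block sizes [2].

For λ = 6: rank(A - 6I) = 3, rank((A - 6I)^2) = 2. The eigenspace has dimension 4 - 3 = 1, so there is 1 Jordan block; the rank sequence gives block sizes [2].

Assembling the blocks gives the Jordan form J above.

J = [[1, 1, 0, 0], [0, 1, 0, 0], [0, 0, 6, 1], [0, 0, 0, 6]]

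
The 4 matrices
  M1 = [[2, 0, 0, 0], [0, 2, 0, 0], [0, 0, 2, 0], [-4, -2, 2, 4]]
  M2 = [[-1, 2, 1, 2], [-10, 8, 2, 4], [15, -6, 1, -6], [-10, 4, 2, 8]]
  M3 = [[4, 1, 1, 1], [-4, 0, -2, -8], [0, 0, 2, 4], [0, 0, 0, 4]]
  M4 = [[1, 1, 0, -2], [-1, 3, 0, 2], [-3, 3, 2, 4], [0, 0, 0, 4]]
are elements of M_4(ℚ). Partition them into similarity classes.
Characteristic polynomials: χ_{M1} = (x - 4)(x - 2)^3, χ_{M2} = (x - 4)^4, χ_{M3} = (x - 4)(x - 2)^3, χ_{M4} = (x - 4)(x - 2)^3.

{M1}: invariant factors x - 2, x - 2, (x - 4)(x - 2).

{M2}: invariant factors x - 4, x - 4, (x - 4)^2.

{M3, M4}: invariant factors x - 2, (x - 4)(x - 2)^2.

Matrices are similar if and only if their invariant-factor lists agree; the partition into similarity classes is {M1}, {M2}, {M3, M4}.

3 classes: {M1}, {M2}, {M3, M4}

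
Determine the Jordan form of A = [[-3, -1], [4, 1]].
The characteristic polynomial is det(xI - A) = (x + 1)^2, so the eigenvalues are -1 (algebraic multiplicity 2).

For λ = -1: rank(A + I) = 1, rank((A + I)^2) = 0. The eigenspace has dimension 2 - 1 = 1, so there is 1 Jordan block; the rank sequence gives block sizes [2].

Assembling the blocks gives the Jordan form J above.

J = [[-1, 1], [0, -1]]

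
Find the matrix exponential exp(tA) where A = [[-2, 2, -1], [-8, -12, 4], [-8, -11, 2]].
A has Jordan form J = [[-4, 1, 0], [0, -4, 1], [0, 0, -4]] with A = PJP^{-1}, so e^{tA} = P e^{tJ} P^{-1}.

For a Jordan block J_k(λ), e^{tJ_k(λ)} = e^{λt} · (I + tN + t^2 N^2/2! + ... + t^{k-1} N^{k-1}/(k-1)!) where N is the nilpotent superdiagonal part.

Assembling the blocks and conjugating back gives the entries of e^{tA} as shown above.

e^{tA} = [[(-2*t^2 + 2*t + 1)*e^{-4*t}, t*(4 - t)*e^{-4*t}/2, -t*e^{-4*t}], [8*t*(t - 1)*e^{-4*t}, (2*t^2 - 8*t + 1)*e^{-4*t}, 4*t*e^{-4*t}], [4*t*(3*t - 2)*e^{-4*t}, t*(3*t - 11)*e^{-4*t}, (6*t + 1)*e^{-4*t}]]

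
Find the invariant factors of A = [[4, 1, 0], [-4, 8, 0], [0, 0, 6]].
x - 6, (x - 6)^2

The Jordan structure of A has elementary divisors (x - 6)^2, (x - 6). Arranging the block sizes at each eigenvalue in decreasing order and taking row products gives the invariant factors.

Invariant factors (smallest first, each dividing the next): x - 6, (x - 6)^2.

Check: the last factor (x - 6)^2 is the minimal polynomial, and the product (x - 6)^3 is the characteristic polynomial.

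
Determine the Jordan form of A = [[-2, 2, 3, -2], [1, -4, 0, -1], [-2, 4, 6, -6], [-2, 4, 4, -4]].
The characteristic polynomial is det(xI - A) = (x - 2)(x + 2)^3, so the eigenvalues are -2 (algebraic multiplicity 3), 2 (algebraic multiplicity 1).

For λ = -2: rank(A + 2I) = 3, rank((A + 2I)^2) = 2, rank((A + 2I)^3) = 1. The eigenspace has dimension 4 - 3 = 1, so there is 1 Jordan block; the rank sequence gives block sizes [3].

For λ = 2: algebraic multiplicity 1 gives one 1×1 block.

Assembling the blocks gives the Jordan form J above.

J = [[-2, 1, 0, 0], [0, -2, 1, 0], [0, 0, -2, 0], [0, 0, 0, 2]]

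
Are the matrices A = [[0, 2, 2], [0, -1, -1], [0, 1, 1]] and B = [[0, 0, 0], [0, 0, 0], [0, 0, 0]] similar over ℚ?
Both have characteristic polynomial x^3, but the minimal polynomial of A is x^2 while the minimal polynomial of B is x. The minimal polynomial is a similarity invariant, so A and B are not similar.

No.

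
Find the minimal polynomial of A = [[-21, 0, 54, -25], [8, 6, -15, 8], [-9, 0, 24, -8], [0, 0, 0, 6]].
The characteristic polynomial factors as (x - 6)^3(x + 3). The minimal polynomial is ∏(x - λ)^{k_λ} where k_λ is the size of the largest Jordan block at λ.

For λ = -3: rank(A + 3I) = 3, and the largest Jordan block has size 1 (the smallest k with rank((A + 3I)^k) = rank((A + 3I)^(k+1))).
For λ = 6: rank(A - 6I) = 3, and the largest Jordan block has size 3 (the smallest k with rank((A - 6I)^k) = rank((A - 6I)^(k+1))).

So m_A(x) = (x - 6)^3(x + 3).

m_A(x) = (x - 6)^3(x + 3)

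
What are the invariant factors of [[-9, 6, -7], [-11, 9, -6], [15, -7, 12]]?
(x - 4)^3

The Jordan structure of A has elementary divisors (x - 4)^3. Arranging the block sizes at each eigenvalue in decreasing order and taking row products gives the invariant factors.

Invariant factors (smallest first, each dividing the next): (x - 4)^3.

Check: the last factor (x - 4)^3 is the minimal polynomial, and the product (x - 4)^3 is the characteristic polynomial.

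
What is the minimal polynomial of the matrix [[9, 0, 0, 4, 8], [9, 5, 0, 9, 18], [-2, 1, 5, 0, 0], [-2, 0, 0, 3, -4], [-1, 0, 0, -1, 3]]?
m_A(x) = (x - 5)^3

The characteristic polynomial factors as (x - 5)^5. The minimal polynomial is ∏(x - λ)^{k_λ} where k_λ is the size of the largest Jordan block at λ.

For λ = 5: rank(A - 5I) = 2, and the largest Jordan block has size 3 (the smallest k with rank((A - 5I)^k) = rank((A - 5I)^(k+1))).

So m_A(x) = (x - 5)^3.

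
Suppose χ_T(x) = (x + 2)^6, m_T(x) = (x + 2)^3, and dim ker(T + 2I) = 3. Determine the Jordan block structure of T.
Jordan blocks: (-2, 3), (-2, 2), (-2, 1)

λ = -2: algebraic multiplicity 6 (exponent in χ_T), largest block size 3 (exponent in m_T), 3 blocks (geometric multiplicity). These force block sizes [3, 2, 1].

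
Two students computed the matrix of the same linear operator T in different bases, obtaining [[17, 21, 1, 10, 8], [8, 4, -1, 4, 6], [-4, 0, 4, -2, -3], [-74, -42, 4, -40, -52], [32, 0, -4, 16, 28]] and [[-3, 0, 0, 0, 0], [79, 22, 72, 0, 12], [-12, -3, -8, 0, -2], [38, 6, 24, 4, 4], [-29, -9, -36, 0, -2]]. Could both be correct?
Both have characteristic polynomial (x - 4)^4(x + 3), but the minimal polynomial of A is (x - 4)^3(x + 3) while the minimal polynomial of B is (x - 4)^2(x + 3). The minimal polynomial is a similarity invariant, so A and B are not similar.

No.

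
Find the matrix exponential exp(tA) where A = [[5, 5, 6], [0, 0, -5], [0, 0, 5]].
A has Jordan form J = [[0, 0, 0], [0, 5, 1], [0, 0, 5]] with A = PJP^{-1}, so e^{tA} = P e^{tJ} P^{-1}.

For a Jordan block J_k(λ), e^{tJ_k(λ)} = e^{λt} · (I + tN + t^2 N^2/2! + ... + t^{k-1} N^{k-1}/(k-1)!) where N is the nilpotent superdiagonal part.

Assembling the blocks and conjugating back gives the entries of e^{tA} as shown above.

e^{tA} = [[e^{5*t}, e^{5*t} - 1, t*e^{5*t} + e^{5*t} - 1], [0, 1, 1 - e^{5*t}], [0, 0, e^{5*t}]]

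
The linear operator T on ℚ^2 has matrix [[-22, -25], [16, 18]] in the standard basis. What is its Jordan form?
J = [[-2, 1], [0, -2]]

The characteristic polynomial is det(xI - A) = (x + 2)^2, so the eigenvalues are -2 (algebraic multiplicity 2).

For λ = -2: rank(A + 2I) = 1, rank((A + 2I)^2) = 0. The eigenspace has dimension 2 - 1 = 1, so there is 1 Jordan block; the rank sequence gives block sizes [2].

Assembling the blocks gives the Jordan form J above.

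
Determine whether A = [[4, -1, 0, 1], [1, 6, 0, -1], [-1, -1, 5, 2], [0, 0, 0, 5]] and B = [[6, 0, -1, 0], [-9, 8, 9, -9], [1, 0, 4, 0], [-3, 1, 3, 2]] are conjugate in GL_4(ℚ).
Yes.

Two matrices over a field are similar if and only if they have the same invariant factors.

Both A and B have characteristic polynomial (x - 5)^4 and minimal polynomial (x - 5)^2. Computing further, both have invariant factors (x - 5)^2, (x - 5)^2. Hence A and B are similar.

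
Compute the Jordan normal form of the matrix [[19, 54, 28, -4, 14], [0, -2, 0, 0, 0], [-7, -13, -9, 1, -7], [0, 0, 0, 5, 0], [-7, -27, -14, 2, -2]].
The characteristic polynomial is det(xI - A) = (x - 5)^3(x + 2)^2, so the eigenvalues are -2 (algebraic multiplicity 2), 5 (algebraic multiplicity 3).

For λ = -2: rank(A + 2I) = 4, rank((A + 2I)^2) = 3. The eigenspace has dimension 5 - 4 = 1, so there is 1 Jordan block; the rank sequence gives block sizes [2].

For λ = 5: rank(A - 5I) = 3, rank((A - 5I)^2) = 2. The eigenspace has dimension 5 - 3 = 2, so there are 2 Jordan blocks; the rank sequence gives block sizes [2, 1].

Assembling the blocks gives the Jordan form J above.

J = [[-2, 1, 0, 0, 0], [0, -2, 0, 0, 0], [0, 0, 5, 1, 0], [0, 0, 0, 5, 0], [0, 0, 0, 0, 5]]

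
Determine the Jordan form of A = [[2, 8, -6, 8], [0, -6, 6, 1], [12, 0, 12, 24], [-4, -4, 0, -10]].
The characteristic polynomial is det(xI - A) = x(x - 6)(x + 4)^2, so the eigenvalues are -4 (algebraic multiplicity 2), 0 (algebraic multiplicity 1), 6 (algebraic multiplicity 1).

For λ = -4: rank(A + 4I) = 3, rank((A + 4I)^2) = 2. The eigenspace has dimension 4 - 3 = 1, so there is 1 Jordan block; the rank sequence gives block sizes [2].

For λ = 0: algebraic multiplicity 1 gives one 1×1 block.

For λ = 6: algebraic multiplicity 1 gives one 1×1 block.

Assembling the blocks gives the Jordan form J above.

J = [[-4, 1, 0, 0], [0, -4, 0, 0], [0, 0, 0, 0], [0, 0, 0, 6]]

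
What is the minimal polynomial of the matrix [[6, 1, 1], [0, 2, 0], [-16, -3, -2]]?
m_A(x) = (x - 2)^3

The characteristic polynomial factors as (x - 2)^3. The minimal polynomial is ∏(x - λ)^{k_λ} where k_λ is the size of the largest Jordan block at λ.

For λ = 2: rank(A - 2I) = 2, and the largest Jordan block has size 3 (the smallest k with rank((A - 2I)^k) = rank((A - 2I)^(k+1))).

So m_A(x) = (x - 2)^3.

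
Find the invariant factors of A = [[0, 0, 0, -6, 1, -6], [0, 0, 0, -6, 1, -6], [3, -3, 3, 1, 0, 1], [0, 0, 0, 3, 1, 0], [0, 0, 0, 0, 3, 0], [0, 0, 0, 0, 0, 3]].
The Jordan structure of A has elementary divisors x, x, (x - 3)^3, (x - 3). Arranging the block sizes at each eigenvalue in decreasing order and taking row products gives the invariant factors.

Invariant factors (smallest first, each dividing the next): x(x - 3), x(x - 3)^3.

Check: the last factor x(x - 3)^3 is the minimal polynomial, and the product x^2(x - 3)^4 is the characteristic polynomial.

x(x - 3), x(x - 3)^3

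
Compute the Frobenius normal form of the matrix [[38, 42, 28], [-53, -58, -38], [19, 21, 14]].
R = [[0, 0, 0], [1, 0, -8], [0, 1, -6]]

The invariant factors of A (the non-unit diagonal entries of the Smith normal form of xI - A over ℚ[x]) are x(x + 2)(x + 4), each dividing the next. The characteristic polynomial is their product, x(x + 2)(x + 4).

The rational canonical form is the block-diagonal matrix of companion matrices C(f_i):
R = [[0, 0, 0], [1, 0, -8], [0, 1, -6]].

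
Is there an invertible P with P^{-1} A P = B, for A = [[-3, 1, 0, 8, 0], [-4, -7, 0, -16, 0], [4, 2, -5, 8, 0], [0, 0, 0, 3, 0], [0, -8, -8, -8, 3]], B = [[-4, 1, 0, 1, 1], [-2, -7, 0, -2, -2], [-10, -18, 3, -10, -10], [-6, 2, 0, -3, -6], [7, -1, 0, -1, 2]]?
Yes.

Two matrices over a field are similar if and only if they have the same invariant factors.

Both A and B have characteristic polynomial (x - 3)^2(x + 5)^3 and minimal polynomial (x - 3)(x + 5)^2. Computing further, both have invariant factors (x - 3)(x + 5), (x - 3)(x + 5)^2. Hence A and B are similar.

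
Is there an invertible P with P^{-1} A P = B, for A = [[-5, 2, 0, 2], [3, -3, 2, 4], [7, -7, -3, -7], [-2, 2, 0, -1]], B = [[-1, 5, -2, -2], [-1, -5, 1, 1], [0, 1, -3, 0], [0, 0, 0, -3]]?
Two matrices over a field are similar if and only if they have the same invariant factors.

Both A and B have characteristic polynomial (x + 3)^4 and minimal polynomial (x + 3)^3. Computing further, both have invariant factors x + 3, (x + 3)^3. Hence A and B are similar.

Yes.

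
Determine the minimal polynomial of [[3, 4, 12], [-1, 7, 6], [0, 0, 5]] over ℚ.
The characteristic polynomial factors as (x - 5)^3. The minimal polynomial is ∏(x - λ)^{k_λ} where k_λ is the size of the largest Jordan block at λ.

For λ = 5: rank(A - 5I) = 1, and the largest Jordan block has size 2 (the smallest k with rank((A - 5I)^k) = rank((A - 5I)^(k+1))).

So m_A(x) = (x - 5)^2.

m_A(x) = (x - 5)^2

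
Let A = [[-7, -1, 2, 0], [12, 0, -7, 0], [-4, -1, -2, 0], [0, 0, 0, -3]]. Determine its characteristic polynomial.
χ_A(x) = (x + 3)^4

xI - A = [[x + 7, 1, -2, 0], [-12, x, 7, 0], [4, 1, x + 2, 0], [0, 0, 0, x + 3]].

Expanding det(xI - A) along the first row:
det(xI - A) = + (x + 7)·det([[x, 7, 0], [1, x + 2, 0], [0, 0, x + 3]]) - (1)·det([[-12, 7, 0], [4, x + 2, 0], [0, 0, x + 3]]) + (-2)·det([[-12, x, 0], [4, 1, 0], [0, 0, x + 3]]) - (0)·det([[-12, x, 7], [4, 1, x + 2], [0, 0, 0]]).

Evaluating gives χ_A(x) = x^4 + 12x^3 + 54x^2 + 108x + 81 = (x + 3)^4.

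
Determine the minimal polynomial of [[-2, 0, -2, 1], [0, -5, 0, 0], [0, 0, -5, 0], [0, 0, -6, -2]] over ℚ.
m_A(x) = (x + 2)^2(x + 5)

The characteristic polynomial factors as (x + 2)^2(x + 5)^2. The minimal polynomial is ∏(x - λ)^{k_λ} where k_λ is the size of the largest Jordan block at λ.

For λ = -5: rank(A + 5I) = 2, and the largest Jordan block has size 1 (the smallest k with rank((A + 5I)^k) = rank((A + 5I)^(k+1))).
For λ = -2: rank(A + 2I) = 3, and the largest Jordan block has size 2 (the smallest k with rank((A + 2I)^k) = rank((A + 2I)^(k+1))).

So m_A(x) = (x + 2)^2(x + 5).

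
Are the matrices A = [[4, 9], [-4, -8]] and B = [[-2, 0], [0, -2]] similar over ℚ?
No.

Both have characteristic polynomial (x + 2)^2, but the minimal polynomial of A is (x + 2)^2 while the minimal polynomial of B is x + 2. The minimal polynomial is a similarity invariant, so A and B are not similar.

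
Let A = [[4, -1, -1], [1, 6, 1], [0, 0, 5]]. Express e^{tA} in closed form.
A has Jordan form J = [[5, 1, 0], [0, 5, 0], [0, 0, 5]] with A = PJP^{-1}, so e^{tA} = P e^{tJ} P^{-1}.

For a Jordan block J_k(λ), e^{tJ_k(λ)} = e^{λt} · (I + tN + t^2 N^2/2! + ... + t^{k-1} N^{k-1}/(k-1)!) where N is the nilpotent superdiagonal part.

Assembling the blocks and conjugating back gives the entries of e^{tA} as shown above.

e^{tA} = [[(1 - t)*e^{5*t}, -t*e^{5*t}, -t*e^{5*t}], [t*e^{5*t}, (t + 1)*e^{5*t}, t*e^{5*t}], [0, 0, e^{5*t}]]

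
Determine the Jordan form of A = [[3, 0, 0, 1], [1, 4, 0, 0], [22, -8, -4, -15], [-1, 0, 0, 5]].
The characteristic polynomial is det(xI - A) = (x - 4)^3(x + 4), so the eigenvalues are -4 (algebraic multiplicity 1), 4 (algebraic multiplicity 3).

For λ = -4: algebraic multiplicity 1 gives one 1×1 block.

For λ = 4: rank(A - 4I) = 3, rank((A - 4I)^2) = 2, rank((A - 4I)^3) = 1. The eigenspace has dimension 4 - 3 = 1, so there is 1 Jordan block; the rank sequence gives block sizes [3].

Assembling the blocks gives the Jordan form J above.

J = [[-4, 0, 0, 0], [0, 4, 1, 0], [0, 0, 4, 1], [0, 0, 0, 4]]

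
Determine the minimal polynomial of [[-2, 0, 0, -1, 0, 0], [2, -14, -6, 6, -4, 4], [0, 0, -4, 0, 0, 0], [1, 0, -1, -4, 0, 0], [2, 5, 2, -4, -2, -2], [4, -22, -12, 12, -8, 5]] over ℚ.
m_A(x) = (x + 3)^2(x + 4)^2

The characteristic polynomial factors as (x + 3)^3(x + 4)^3. The minimal polynomial is ∏(x - λ)^{k_λ} where k_λ is the size of the largest Jordan block at λ.

For λ = -4: rank(A + 4I) = 4, and the largest Jordan block has size 2 (the smallest k with rank((A + 4I)^k) = rank((A + 4I)^(k+1))).
For λ = -3: rank(A + 3I) = 4, and the largest Jordan block has size 2 (the smallest k with rank((A + 3I)^k) = rank((A + 3I)^(k+1))).

So m_A(x) = (x + 3)^2(x + 4)^2.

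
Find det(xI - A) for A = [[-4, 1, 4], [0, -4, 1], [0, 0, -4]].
χ_A(x) = (x + 4)^3

xI - A = [[x + 4, -1, -4], [0, x + 4, -1], [0, 0, x + 4]].

Expanding det(xI - A) along the first row:
det(xI - A) = + (x + 4)·det([[x + 4, -1], [0, x + 4]]) - (-1)·det([[0, -1], [0, x + 4]]) + (-4)·det([[0, x + 4], [0, 0]]).

Evaluating gives χ_A(x) = x^3 + 12x^2 + 48x + 64 = (x + 4)^3.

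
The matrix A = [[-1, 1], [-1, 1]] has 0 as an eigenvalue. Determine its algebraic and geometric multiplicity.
The characteristic polynomial is x^2, so the factor x appears with exponent 2: the algebraic multiplicity is 2.

rank(A) = 1, so the eigenspace has dimension 2 - 1 = 1: the geometric multiplicity is 1.

Since 1 < 2, A is not diagonalizable.

algebraic multiplicity 2, geometric multiplicity 1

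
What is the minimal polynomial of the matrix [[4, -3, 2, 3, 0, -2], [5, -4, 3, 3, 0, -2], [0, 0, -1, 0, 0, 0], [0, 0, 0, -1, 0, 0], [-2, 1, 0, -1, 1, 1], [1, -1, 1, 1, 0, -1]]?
The characteristic polynomial factors as (x - 1)^2(x + 1)^4. The minimal polynomial is ∏(x - λ)^{k_λ} where k_λ is the size of the largest Jordan block at λ.

For λ = -1: rank(A + I) = 4, and the largest Jordan block has size 3 (the smallest k with rank((A + I)^k) = rank((A + I)^(k+1))).
For λ = 1: rank(A - I) = 5, and the largest Jordan block has size 2 (the smallest k with rank((A - I)^k) = rank((A - I)^(k+1))).

So m_A(x) = (x - 1)^2(x + 1)^3.

m_A(x) = (x - 1)^2(x + 1)^3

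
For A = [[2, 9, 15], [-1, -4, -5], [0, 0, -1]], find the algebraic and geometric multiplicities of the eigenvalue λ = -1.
The characteristic polynomial is (x + 1)^3, so the factor x + 1 appears with exponent 3: the algebraic multiplicity is 3.

rank(A + I) = 1, so the eigenspace has dimension 3 - 1 = 2: the geometric multiplicity is 2.

Since 2 < 3, A is not diagonalizable.

algebraic multiplicity 3, geometric multiplicity 2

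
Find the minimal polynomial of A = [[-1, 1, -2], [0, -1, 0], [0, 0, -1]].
The characteristic polynomial factors as (x + 1)^3. The minimal polynomial is ∏(x - λ)^{k_λ} where k_λ is the size of the largest Jordan block at λ.

For λ = -1: rank(A + I) = 1, and the largest Jordan block has size 2 (the smallest k with rank((A + I)^k) = rank((A + I)^(k+1))).

So m_A(x) = (x + 1)^2.

m_A(x) = (x + 1)^2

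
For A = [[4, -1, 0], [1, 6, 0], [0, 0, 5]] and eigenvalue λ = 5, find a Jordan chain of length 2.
We seek v_1 ∈ ker((A - 5I)^2) \ ker(A - 5I), then set v_{i+1} = (A - 5I) v_i.

One such chain is v_1 = [[0, 1, 0]]^T, v_2 = [[-1, 1, 0]]^T. Check: (A - 5I) v_2 = [[0, 0, 0]]^T = 0.

v_1 = [[0, 1, 0]]^T, v_2 = [[-1, 1, 0]]^T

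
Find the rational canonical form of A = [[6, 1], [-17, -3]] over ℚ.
R = [[0, 1], [1, 3]]

The invariant factors of A (the non-unit diagonal entries of the Smith normal form of xI - A over ℚ[x]) are x^2 - 3x - 1, each dividing the next. The characteristic polynomial is their product, x^2 - 3x - 1.

The rational canonical form is the block-diagonal matrix of companion matrices C(f_i):
R = [[0, 1], [1, 3]].

Note the characteristic polynomial does not split into linear factors over ℚ, so A has no Jordan form over ℚ; the rational canonical form exists over any field.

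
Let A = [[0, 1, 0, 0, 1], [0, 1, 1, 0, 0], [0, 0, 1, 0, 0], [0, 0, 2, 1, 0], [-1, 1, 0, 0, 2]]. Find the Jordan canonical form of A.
J = [[1, 1, 0, 0, 0], [0, 1, 1, 0, 0], [0, 0, 1, 0, 0], [0, 0, 0, 1, 0], [0, 0, 0, 0, 1]]

The characteristic polynomial is det(xI - A) = (x - 1)^5, so the eigenvalues are 1 (algebraic multiplicity 5).

For λ = 1: rank(A - I) = 2, rank((A - I)^2) = 1, rank((A - I)^3) = 0. The eigenspace has dimension 5 - 2 = 3, so there are 3 Jordan blocks; the rank sequence gives block sizes [3, 1, 1].

Assembling the blocks gives the Jordan form J above.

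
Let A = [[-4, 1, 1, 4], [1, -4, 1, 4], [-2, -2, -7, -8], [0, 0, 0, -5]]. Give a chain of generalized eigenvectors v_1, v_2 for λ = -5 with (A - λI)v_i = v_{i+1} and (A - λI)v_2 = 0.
We seek v_1 ∈ ker((A + 5I)^2) \ ker(A + 5I), then set v_{i+1} = (A + 5I) v_i.

One such chain is v_1 = [[0, 1, 0, 0]]^T, v_2 = [[1, 1, -2, 0]]^T. Check: (A + 5I) v_2 = [[0, 0, 0, 0]]^T = 0.

v_1 = [[0, 1, 0, 0]]^T, v_2 = [[1, 1, -2, 0]]^T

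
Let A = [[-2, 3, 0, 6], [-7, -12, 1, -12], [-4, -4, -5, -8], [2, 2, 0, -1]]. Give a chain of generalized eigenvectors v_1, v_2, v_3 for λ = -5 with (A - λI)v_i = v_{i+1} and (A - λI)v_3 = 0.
v_1 = [[0, 0, 1, 0]]^T, v_2 = [[0, 1, 0, 0]]^T, v_3 = [[3, -7, -4, 2]]^T

We seek v_1 ∈ ker((A + 5I)^3) \ ker((A + 5I)^2), then set v_{i+1} = (A + 5I) v_i.

One such chain is v_1 = [[0, 0, 1, 0]]^T, v_2 = [[0, 1, 0, 0]]^T, v_3 = [[3, -7, -4, 2]]^T. Check: (A + 5I) v_3 = [[0, 0, 0, 0]]^T = 0.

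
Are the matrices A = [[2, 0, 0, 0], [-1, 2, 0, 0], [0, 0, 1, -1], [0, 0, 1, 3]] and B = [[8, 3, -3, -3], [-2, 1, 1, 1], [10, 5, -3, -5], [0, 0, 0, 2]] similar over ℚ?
No.

Both have characteristic polynomial (x - 2)^4 and minimal polynomial (x - 2)^2. But rank(A - 2I) = 2 for A while rank(B - 2I) = 1 for B, so the number of Jordan blocks at λ = 2 differs. A and B are not similar.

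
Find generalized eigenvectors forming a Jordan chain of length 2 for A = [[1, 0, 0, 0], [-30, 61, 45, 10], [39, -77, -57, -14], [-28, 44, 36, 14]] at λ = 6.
v_1 = [[0, -2, 3, -2]]^T, v_2 = [[0, 5, -7, 4]]^T

We seek v_1 ∈ ker((A - 6I)^2) \ ker(A - 6I), then set v_{i+1} = (A - 6I) v_i.

One such chain is v_1 = [[0, -2, 3, -2]]^T, v_2 = [[0, 5, -7, 4]]^T. Check: (A - 6I) v_2 = [[0, 0, 0, 0]]^T = 0.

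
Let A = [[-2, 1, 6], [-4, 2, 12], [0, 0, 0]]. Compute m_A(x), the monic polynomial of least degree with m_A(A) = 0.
The characteristic polynomial factors as x^3. The minimal polynomial is ∏(x - λ)^{k_λ} where k_λ is the size of the largest Jordan block at λ.

For λ = 0: rank(A) = 1, and the largest Jordan block has size 2 (the smallest k with rank(A^k) = rank(A^(k+1))).

So m_A(x) = x^2.

m_A(x) = x^2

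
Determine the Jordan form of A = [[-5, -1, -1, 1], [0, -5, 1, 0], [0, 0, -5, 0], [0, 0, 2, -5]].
The characteristic polynomial is det(xI - A) = (x + 5)^4, so the eigenvalues are -5 (algebraic multiplicity 4).

For λ = -5: rank(A + 5I) = 2, rank((A + 5I)^2) = 1, rank((A + 5I)^3) = 0. The eigenspace has dimension 4 - 2 = 2, so there are 2 Jordan blocks; the rank sequence gives block sizes [3, 1].

Assembling the blocks gives the Jordan form J above.

J = [[-5, 1, 0, 0], [0, -5, 1, 0], [0, 0, -5, 0], [0, 0, 0, -5]]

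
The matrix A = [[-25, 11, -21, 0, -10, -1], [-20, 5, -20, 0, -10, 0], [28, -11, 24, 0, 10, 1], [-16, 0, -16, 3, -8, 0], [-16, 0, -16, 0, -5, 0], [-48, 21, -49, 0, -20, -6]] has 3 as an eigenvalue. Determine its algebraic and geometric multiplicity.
The characteristic polynomial is (x - 5)(x - 3)^2(x + 5)^3, so the factor x - 3 appears with exponent 2: the algebraic multiplicity is 2.

rank(A - 3I) = 4, so the eigenspace has dimension 6 - 4 = 2: the geometric multiplicity is 2.

algebraic multiplicity 2, geometric multiplicity 2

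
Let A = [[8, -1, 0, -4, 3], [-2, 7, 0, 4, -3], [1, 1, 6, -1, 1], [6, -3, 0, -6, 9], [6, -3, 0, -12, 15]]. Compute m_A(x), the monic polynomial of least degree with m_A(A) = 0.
The characteristic polynomial factors as (x - 6)^5. The minimal polynomial is ∏(x - λ)^{k_λ} where k_λ is the size of the largest Jordan block at λ.

For λ = 6: rank(A - 6I) = 2, and the largest Jordan block has size 2 (the smallest k with rank((A - 6I)^k) = rank((A - 6I)^(k+1))).

So m_A(x) = (x - 6)^2.

m_A(x) = (x - 6)^2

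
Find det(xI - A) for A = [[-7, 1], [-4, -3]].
χ_A(x) = (x + 5)^2

xI - A = [[x + 7, -1], [4, x + 3]].

Expanding det(xI - A) along the first row:
det(xI - A) = + (x + 7)·det([[x + 3]]) - (-1)·det([[4]]).

Evaluating gives χ_A(x) = x^2 + 10x + 25 = (x + 5)^2.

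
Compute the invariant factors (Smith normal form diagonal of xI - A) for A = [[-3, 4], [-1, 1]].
The Jordan structure of A has elementary divisors (x + 1)^2. Arranging the block sizes at each eigenvalue in decreasing order and taking row products gives the invariant factors.

Invariant factors (smallest first, each dividing the next): (x + 1)^2.

Check: the last factor (x + 1)^2 is the minimal polynomial, and the product (x + 1)^2 is the characteristic polynomial.

(x + 1)^2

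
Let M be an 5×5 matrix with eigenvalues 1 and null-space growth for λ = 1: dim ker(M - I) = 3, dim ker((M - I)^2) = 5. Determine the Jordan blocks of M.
Jordan blocks: (1, 2), (1, 2), (1, 1)

λ = 1: successive nullity increments [3, 2] count blocks of size ≥ k; block sizes are [2, 2, 1].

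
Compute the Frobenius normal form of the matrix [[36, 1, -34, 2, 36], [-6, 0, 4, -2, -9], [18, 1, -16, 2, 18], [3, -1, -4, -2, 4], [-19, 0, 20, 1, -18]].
The invariant factors of A (the non-unit diagonal entries of the Smith normal form of xI - A over ℚ[x]) are (x - 3)(x + 3)(x^3 + 3x + 2), each dividing the next. The characteristic polynomial is their product, (x - 3)(x + 3)(x^3 + 3x + 2).

The rational canonical form is the block-diagonal matrix of companion matrices C(f_i):
R = [[0, 0, 0, 0, 18], [1, 0, 0, 0, 27], [0, 1, 0, 0, -2], [0, 0, 1, 0, 6], [0, 0, 0, 1, 0]].

Note the characteristic polynomial does not split into linear factors over ℚ, so A has no Jordan form over ℚ; the rational canonical form exists over any field.

R = [[0, 0, 0, 0, 18], [1, 0, 0, 0, 27], [0, 1, 0, 0, -2], [0, 0, 1, 0, 6], [0, 0, 0, 1, 0]]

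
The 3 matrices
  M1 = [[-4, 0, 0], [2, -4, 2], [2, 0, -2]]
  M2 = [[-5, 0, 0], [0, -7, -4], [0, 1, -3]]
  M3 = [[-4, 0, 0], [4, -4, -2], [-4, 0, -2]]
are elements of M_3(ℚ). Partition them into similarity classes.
Characteristic polynomials: χ_{M1} = (x + 2)(x + 4)^2, χ_{M2} = (x + 5)^3, χ_{M3} = (x + 2)(x + 4)^2.

{M1, M3}: invariant factors x + 4, (x + 2)(x + 4).

{M2}: invariant factors x + 5, (x + 5)^2.

Matrices are similar if and only if their invariant-factor lists agree; the partition into similarity classes is {M1, M3}, {M2}.

2 classes: {M1, M3}, {M2}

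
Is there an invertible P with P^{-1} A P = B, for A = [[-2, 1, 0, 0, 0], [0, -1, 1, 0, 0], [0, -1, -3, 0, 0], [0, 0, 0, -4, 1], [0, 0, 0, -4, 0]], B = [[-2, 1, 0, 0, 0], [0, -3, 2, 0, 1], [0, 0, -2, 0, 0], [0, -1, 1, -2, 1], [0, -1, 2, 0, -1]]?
Two matrices over a field are similar if and only if they have the same invariant factors.

Both A and B have characteristic polynomial (x + 2)^5 and minimal polynomial (x + 2)^3. Computing further, both have invariant factors (x + 2)^2, (x + 2)^3. Hence A and B are similar.

Yes.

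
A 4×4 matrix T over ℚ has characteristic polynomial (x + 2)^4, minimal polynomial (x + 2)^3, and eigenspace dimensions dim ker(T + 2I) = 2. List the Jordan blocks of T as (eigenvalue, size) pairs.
Jordan blocks: (-2, 3), (-2, 1)

λ = -2: algebraic multiplicity 4 (exponent in χ_T), largest block size 3 (exponent in m_T), 2 blocks (geometric multiplicity). These force block sizes [3, 1].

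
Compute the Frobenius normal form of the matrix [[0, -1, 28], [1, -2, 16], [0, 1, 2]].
The invariant factors of A (the non-unit diagonal entries of the Smith normal form of xI - A over ℚ[x]) are (x - 5)(x + 2)(x + 3), each dividing the next. The characteristic polynomial is their product, (x - 5)(x + 2)(x + 3).

The rational canonical form is the block-diagonal matrix of companion matrices C(f_i):
R = [[0, 0, 30], [1, 0, 19], [0, 1, 0]].

R = [[0, 0, 30], [1, 0, 19], [0, 1, 0]]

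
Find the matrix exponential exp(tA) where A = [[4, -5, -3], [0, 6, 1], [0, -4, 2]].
A has Jordan form J = [[4, 1, 0], [0, 4, 1], [0, 0, 4]] with A = PJP^{-1}, so e^{tA} = P e^{tJ} P^{-1}.

For a Jordan block J_k(λ), e^{tJ_k(λ)} = e^{λt} · (I + tN + t^2 N^2/2! + ... + t^{k-1} N^{k-1}/(k-1)!) where N is the nilpotent superdiagonal part.

Assembling the blocks and conjugating back gives the entries of e^{tA} as shown above.

e^{tA} = [[e^{4*t}, t*(t - 5)*e^{4*t}, t*(t - 6)*e^{4*t}/2], [0, (2*t + 1)*e^{4*t}, t*e^{4*t}], [0, -4*t*e^{4*t}, (1 - 2*t)*e^{4*t}]]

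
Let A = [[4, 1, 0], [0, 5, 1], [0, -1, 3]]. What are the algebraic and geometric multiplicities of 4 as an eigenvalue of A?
The characteristic polynomial is (x - 4)^3, so the factor x - 4 appears with exponent 3: the algebraic multiplicity is 3.

rank(A - 4I) = 2, so the eigenspace has dimension 3 - 2 = 1: the geometric multiplicity is 1.

Since 1 < 3, A is not diagonalizable.

algebraic multiplicity 3, geometric multiplicity 1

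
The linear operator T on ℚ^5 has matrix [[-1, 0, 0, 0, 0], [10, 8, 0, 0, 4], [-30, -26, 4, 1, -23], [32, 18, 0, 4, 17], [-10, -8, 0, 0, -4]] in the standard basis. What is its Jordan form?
J = [[-1, 0, 0, 0, 0], [0, 0, 0, 0, 0], [0, 0, 4, 1, 0], [0, 0, 0, 4, 1], [0, 0, 0, 0, 4]]

The characteristic polynomial is det(xI - A) = x(x - 4)^3(x + 1), so the eigenvalues are -1 (algebraic multiplicity 1), 0 (algebraic multiplicity 1), 4 (algebraic multiplicity 3).

For λ = -1: algebraic multiplicity 1 gives one 1×1 block.

For λ = 0: algebraic multiplicity 1 gives one 1×1 block.

For λ = 4: rank(A - 4I) = 4, rank((A - 4I)^2) = 3, rank((A - 4I)^3) = 2. The eigenspace has dimension 5 - 4 = 1, so there is 1 Jordan block; the rank sequence gives block sizes [3].

Assembling the blocks gives the Jordan form J above.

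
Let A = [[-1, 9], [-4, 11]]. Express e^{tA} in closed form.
A has Jordan form J = [[5, 1], [0, 5]] with A = PJP^{-1}, so e^{tA} = P e^{tJ} P^{-1}.

For a Jordan block J_k(λ), e^{tJ_k(λ)} = e^{λt} · (I + tN + t^2 N^2/2! + ... + t^{k-1} N^{k-1}/(k-1)!) where N is the nilpotent superdiagonal part.

Assembling the blocks and conjugating back gives the entries of e^{tA} as shown above.

e^{tA} = [[(1 - 6*t)*e^{5*t}, 9*t*e^{5*t}], [-4*t*e^{5*t}, (6*t + 1)*e^{5*t}]]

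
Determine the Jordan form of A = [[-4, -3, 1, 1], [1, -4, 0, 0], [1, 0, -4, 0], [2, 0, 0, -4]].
J = [[-4, 1, 0, 0], [0, -4, 1, 0], [0, 0, -4, 0], [0, 0, 0, -4]]

The characteristic polynomial is det(xI - A) = (x + 4)^4, so the eigenvalues are -4 (algebraic multiplicity 4).

For λ = -4: rank(A + 4I) = 2, rank((A + 4I)^2) = 1, rank((A + 4I)^3) = 0. The eigenspace has dimension 4 - 2 = 2, so there are 2 Jordan blocks; the rank sequence gives block sizes [3, 1].

Assembling the blocks gives the Jordan form J above.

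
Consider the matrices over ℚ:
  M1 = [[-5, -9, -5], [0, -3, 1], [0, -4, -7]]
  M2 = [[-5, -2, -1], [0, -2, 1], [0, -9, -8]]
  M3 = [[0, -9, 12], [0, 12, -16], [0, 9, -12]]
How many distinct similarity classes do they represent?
Characteristic polynomials: χ_{M1} = (x + 5)^3, χ_{M2} = (x + 5)^3, χ_{M3} = x^3.

{M1, M2}: invariant factors (x + 5)^3.

{M3}: invariant factors x, x^2.

Matrices are similar if and only if their invariant-factor lists agree; the partition into similarity classes is {M1, M2}, {M3}.

2 classes: {M1, M2}, {M3}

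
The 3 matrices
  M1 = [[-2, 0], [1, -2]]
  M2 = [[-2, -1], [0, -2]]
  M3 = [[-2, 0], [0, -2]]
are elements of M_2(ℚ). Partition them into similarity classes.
Characteristic polynomials: χ_{M1} = (x + 2)^2, χ_{M2} = (x + 2)^2, χ_{M3} = (x + 2)^2.

{M1, M2}: invariant factors (x + 2)^2.

{M3}: invariant factors x + 2, x + 2.

Matrices are similar if and only if their invariant-factor lists agree; the partition into similarity classes is {M1, M2}, {M3}.

2 classes: {M1, M2}, {M3}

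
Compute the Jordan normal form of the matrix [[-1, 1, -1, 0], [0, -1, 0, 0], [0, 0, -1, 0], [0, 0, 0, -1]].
J = [[-1, 1, 0, 0], [0, -1, 0, 0], [0, 0, -1, 0], [0, 0, 0, -1]]

The characteristic polynomial is det(xI - A) = (x + 1)^4, so the eigenvalues are -1 (algebraic multiplicity 4).

For λ = -1: rank(A + I) = 1, rank((A + I)^2) = 0. The eigenspace has dimension 4 - 1 = 3, so there are 3 Jordan blocks; the rank sequence gives block sizes [2, 1, 1].

Assembling the blocks gives the Jordan form J above.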